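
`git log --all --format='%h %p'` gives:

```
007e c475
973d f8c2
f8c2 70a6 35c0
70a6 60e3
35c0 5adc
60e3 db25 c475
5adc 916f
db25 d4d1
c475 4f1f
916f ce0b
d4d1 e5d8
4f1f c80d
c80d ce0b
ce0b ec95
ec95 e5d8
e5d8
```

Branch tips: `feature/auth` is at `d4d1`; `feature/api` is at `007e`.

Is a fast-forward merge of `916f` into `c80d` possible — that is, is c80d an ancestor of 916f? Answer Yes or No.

No

A fast-forward from c80d to 916f is possible iff c80d is an ancestor of 916f.
Ancestors of 916f: {916f, ce0b, e5d8, ec95}.
c80d is not among them, so fast-forward is not possible.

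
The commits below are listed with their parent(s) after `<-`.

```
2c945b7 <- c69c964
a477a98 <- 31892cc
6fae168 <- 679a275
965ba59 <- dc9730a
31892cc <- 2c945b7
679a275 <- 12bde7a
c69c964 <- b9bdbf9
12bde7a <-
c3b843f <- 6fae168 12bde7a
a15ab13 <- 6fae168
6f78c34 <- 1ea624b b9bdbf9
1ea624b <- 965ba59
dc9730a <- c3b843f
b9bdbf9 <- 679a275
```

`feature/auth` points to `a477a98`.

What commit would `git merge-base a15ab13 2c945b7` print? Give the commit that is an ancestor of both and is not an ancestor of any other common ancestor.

Ancestors of a15ab13: {12bde7a, 679a275, 6fae168, a15ab13}.
Ancestors of 2c945b7: {12bde7a, 2c945b7, 679a275, b9bdbf9, c69c964}.
Common ancestors: {12bde7a, 679a275}.
Among these, 679a275 is not an ancestor of any other common ancestor — it is the merge base.

679a275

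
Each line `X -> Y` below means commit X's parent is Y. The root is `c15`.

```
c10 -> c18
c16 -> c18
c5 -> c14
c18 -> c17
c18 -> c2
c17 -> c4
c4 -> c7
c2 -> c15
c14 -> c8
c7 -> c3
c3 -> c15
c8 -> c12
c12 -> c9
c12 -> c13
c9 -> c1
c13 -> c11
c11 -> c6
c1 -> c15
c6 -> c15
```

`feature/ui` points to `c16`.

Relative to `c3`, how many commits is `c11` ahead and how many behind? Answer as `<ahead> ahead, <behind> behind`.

Reachable from c11: {c11, c15, c6}.
Reachable from c3: {c15, c3}.
Only in c11's history (ahead): {c11, c6} — 2.
Only in c3's history (behind): {c3} — 1.

2 ahead, 1 behind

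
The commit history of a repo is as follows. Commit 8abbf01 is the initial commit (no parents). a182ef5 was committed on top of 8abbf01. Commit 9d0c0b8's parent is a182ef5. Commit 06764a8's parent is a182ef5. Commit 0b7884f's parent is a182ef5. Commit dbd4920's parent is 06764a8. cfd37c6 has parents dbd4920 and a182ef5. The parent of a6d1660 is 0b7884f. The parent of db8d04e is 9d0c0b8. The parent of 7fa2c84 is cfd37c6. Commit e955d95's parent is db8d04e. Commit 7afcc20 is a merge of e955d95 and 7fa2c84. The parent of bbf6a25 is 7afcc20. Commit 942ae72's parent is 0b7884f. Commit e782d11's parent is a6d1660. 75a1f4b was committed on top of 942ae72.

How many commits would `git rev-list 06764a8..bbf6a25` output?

Reachable from bbf6a25: {06764a8, 7afcc20, 7fa2c84, 8abbf01, 9d0c0b8, a182ef5, bbf6a25, cfd37c6, db8d04e, dbd4920, e955d95}.
Reachable from 06764a8: {06764a8, 8abbf01, a182ef5}.
In bbf6a25's history but not 06764a8's: {7afcc20, 7fa2c84, 9d0c0b8, bbf6a25, cfd37c6, db8d04e, dbd4920, e955d95} — 8 commits.

8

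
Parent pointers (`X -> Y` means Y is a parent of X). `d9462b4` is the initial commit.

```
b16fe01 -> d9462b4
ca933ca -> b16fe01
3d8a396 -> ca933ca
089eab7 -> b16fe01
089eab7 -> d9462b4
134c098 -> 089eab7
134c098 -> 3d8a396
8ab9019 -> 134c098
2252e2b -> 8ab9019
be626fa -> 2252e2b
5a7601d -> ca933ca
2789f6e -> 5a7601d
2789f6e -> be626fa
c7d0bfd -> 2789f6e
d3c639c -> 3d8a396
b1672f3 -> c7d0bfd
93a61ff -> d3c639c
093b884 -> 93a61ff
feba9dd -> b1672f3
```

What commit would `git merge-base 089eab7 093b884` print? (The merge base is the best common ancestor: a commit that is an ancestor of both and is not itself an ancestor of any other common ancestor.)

b16fe01

Ancestors of 089eab7: {089eab7, b16fe01, d9462b4}.
Ancestors of 093b884: {093b884, 3d8a396, 93a61ff, b16fe01, ca933ca, d3c639c, d9462b4}.
Common ancestors: {b16fe01, d9462b4}.
Among these, b16fe01 is not an ancestor of any other common ancestor — it is the merge base.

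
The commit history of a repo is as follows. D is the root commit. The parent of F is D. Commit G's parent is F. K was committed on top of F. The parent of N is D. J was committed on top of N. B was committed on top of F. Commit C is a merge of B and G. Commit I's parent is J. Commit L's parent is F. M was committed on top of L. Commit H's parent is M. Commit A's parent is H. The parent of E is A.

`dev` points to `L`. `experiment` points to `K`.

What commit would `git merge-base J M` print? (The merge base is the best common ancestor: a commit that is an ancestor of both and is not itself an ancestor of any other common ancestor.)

Ancestors of J: {D, J, N}.
Ancestors of M: {D, F, L, M}.
Common ancestors: {D}.
The only common ancestor is D, so it is the merge base.

D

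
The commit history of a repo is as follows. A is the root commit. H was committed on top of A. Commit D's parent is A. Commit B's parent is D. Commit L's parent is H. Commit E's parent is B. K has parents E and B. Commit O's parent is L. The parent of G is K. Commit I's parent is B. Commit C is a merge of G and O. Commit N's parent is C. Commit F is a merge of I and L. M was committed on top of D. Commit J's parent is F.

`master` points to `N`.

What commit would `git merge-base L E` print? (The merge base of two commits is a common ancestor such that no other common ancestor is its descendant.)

A

Ancestors of L: {A, H, L}.
Ancestors of E: {A, B, D, E}.
Common ancestors: {A}.
The only common ancestor is A, so it is the merge base.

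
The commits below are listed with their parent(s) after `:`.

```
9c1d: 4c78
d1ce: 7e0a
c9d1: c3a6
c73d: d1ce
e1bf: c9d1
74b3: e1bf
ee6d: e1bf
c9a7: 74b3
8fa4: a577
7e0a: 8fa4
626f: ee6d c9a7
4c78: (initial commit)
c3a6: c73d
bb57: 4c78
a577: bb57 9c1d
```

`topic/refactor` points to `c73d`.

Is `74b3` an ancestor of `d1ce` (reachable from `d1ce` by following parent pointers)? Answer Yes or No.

Ancestors of d1ce: {4c78, 7e0a, 8fa4, 9c1d, a577, bb57, d1ce}.
74b3 is not in that set, so it is not an ancestor of d1ce.

No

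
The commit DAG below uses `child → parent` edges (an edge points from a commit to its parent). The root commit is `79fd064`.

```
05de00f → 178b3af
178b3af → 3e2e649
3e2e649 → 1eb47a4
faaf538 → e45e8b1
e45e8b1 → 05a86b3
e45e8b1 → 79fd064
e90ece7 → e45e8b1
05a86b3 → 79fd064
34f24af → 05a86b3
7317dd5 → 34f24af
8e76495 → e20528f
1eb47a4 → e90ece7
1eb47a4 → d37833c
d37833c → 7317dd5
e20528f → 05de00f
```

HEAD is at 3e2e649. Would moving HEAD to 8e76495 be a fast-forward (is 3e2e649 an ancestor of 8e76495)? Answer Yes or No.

A fast-forward from 3e2e649 to 8e76495 is possible iff 3e2e649 is an ancestor of 8e76495.
Ancestors of 8e76495: {05a86b3, 05de00f, 178b3af, 1eb47a4, 34f24af, 3e2e649, 7317dd5, 79fd064, 8e76495, d37833c, e20528f, e45e8b1, e90ece7}.
3e2e649 is among them, so fast-forward is possible.

Yes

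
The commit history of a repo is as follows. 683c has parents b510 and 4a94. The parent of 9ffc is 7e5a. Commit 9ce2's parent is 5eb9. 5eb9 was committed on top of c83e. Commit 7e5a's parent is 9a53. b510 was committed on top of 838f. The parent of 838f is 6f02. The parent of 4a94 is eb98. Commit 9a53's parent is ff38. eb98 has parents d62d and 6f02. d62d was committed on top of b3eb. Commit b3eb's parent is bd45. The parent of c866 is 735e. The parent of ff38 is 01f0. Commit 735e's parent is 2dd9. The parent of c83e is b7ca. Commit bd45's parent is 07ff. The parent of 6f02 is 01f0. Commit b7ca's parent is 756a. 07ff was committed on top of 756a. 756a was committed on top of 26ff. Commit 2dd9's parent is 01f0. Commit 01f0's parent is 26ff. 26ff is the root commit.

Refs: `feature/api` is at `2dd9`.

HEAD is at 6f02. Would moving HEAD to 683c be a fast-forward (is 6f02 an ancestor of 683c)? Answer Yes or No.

Yes

A fast-forward from 6f02 to 683c is possible iff 6f02 is an ancestor of 683c.
Ancestors of 683c: {01f0, 07ff, 26ff, 4a94, 683c, 6f02, 756a, 838f, b3eb, b510, bd45, d62d, eb98}.
6f02 is among them, so fast-forward is possible.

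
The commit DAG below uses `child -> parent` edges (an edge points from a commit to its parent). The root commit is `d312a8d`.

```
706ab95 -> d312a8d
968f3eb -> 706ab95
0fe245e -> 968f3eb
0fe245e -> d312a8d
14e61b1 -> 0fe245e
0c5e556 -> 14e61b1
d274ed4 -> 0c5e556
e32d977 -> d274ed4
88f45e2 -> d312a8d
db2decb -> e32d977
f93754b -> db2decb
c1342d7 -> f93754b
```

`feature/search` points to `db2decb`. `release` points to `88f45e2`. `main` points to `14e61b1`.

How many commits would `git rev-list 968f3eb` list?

3

Walking parent pointers from 968f3eb: reachable set = {706ab95, 968f3eb, d312a8d}.
That is 3 commits.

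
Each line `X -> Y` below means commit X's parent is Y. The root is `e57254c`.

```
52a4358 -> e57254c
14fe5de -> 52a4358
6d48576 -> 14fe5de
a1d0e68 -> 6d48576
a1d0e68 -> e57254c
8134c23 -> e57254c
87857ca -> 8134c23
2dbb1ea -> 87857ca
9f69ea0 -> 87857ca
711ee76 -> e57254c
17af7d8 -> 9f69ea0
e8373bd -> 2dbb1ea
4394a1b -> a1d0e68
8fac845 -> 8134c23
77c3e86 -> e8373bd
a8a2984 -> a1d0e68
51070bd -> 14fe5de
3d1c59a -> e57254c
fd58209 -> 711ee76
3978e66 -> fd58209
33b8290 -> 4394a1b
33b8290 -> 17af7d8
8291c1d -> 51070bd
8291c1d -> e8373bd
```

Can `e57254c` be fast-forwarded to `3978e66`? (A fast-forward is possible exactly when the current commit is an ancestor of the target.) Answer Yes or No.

A fast-forward from e57254c to 3978e66 is possible iff e57254c is an ancestor of 3978e66.
Ancestors of 3978e66: {3978e66, 711ee76, e57254c, fd58209}.
e57254c is among them, so fast-forward is possible.

Yes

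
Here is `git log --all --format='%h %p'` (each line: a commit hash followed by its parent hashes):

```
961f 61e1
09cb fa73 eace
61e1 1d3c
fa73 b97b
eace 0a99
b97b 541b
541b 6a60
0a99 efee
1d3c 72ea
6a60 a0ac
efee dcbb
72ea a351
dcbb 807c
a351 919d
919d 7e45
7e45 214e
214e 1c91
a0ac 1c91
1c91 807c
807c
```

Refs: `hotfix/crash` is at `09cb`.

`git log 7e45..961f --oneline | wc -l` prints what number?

Reachable from 961f: {1c91, 1d3c, 214e, 61e1, 72ea, 7e45, 807c, 919d, 961f, a351}.
Reachable from 7e45: {1c91, 214e, 7e45, 807c}.
In 961f's history but not 7e45's: {1d3c, 61e1, 72ea, 919d, 961f, a351} — 6 commits.

6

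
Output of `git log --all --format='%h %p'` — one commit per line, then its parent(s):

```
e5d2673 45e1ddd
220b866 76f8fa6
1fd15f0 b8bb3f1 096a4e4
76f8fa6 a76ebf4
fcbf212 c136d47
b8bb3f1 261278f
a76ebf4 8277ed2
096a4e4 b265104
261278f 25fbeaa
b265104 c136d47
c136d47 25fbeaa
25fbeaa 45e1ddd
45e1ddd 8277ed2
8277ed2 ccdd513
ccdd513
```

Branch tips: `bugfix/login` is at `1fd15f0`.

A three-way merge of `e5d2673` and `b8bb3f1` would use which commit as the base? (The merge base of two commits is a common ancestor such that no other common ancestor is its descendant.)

Ancestors of e5d2673: {45e1ddd, 8277ed2, ccdd513, e5d2673}.
Ancestors of b8bb3f1: {25fbeaa, 261278f, 45e1ddd, 8277ed2, b8bb3f1, ccdd513}.
Common ancestors: {45e1ddd, 8277ed2, ccdd513}.
Among these, 45e1ddd is not an ancestor of any other common ancestor — it is the merge base.

45e1ddd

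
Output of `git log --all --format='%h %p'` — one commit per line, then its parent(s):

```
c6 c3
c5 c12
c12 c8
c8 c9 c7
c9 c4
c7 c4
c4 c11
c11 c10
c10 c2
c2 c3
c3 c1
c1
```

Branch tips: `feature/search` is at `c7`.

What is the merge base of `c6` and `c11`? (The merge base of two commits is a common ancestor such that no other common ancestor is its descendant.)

c3

Ancestors of c6: {c1, c3, c6}.
Ancestors of c11: {c1, c10, c11, c2, c3}.
Common ancestors: {c1, c3}.
Among these, c3 is not an ancestor of any other common ancestor — it is the merge base.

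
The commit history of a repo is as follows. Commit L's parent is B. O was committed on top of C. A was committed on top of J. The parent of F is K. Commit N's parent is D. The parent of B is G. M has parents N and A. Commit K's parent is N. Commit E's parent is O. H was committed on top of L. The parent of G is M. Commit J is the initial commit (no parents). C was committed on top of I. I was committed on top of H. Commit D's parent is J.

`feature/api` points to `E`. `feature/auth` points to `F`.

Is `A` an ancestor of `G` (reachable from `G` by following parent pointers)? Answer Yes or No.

Yes

Ancestors of G (commits reachable by following parents): {A, D, G, J, M, N}.
A is in that set, so it is an ancestor of G.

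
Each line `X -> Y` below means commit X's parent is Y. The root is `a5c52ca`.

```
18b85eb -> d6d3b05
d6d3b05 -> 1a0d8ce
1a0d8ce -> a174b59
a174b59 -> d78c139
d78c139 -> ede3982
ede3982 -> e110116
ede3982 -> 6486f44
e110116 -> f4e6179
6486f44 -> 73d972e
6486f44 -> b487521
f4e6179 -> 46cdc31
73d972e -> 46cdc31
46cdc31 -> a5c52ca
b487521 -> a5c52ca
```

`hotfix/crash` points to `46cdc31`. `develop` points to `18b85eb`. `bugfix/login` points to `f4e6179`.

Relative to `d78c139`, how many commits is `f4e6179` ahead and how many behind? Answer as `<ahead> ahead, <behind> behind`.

Reachable from f4e6179: {46cdc31, a5c52ca, f4e6179}.
Reachable from d78c139: {46cdc31, 6486f44, 73d972e, a5c52ca, b487521, d78c139, e110116, ede3982, f4e6179}.
Only in f4e6179's history (ahead): {} — 0.
Only in d78c139's history (behind): {6486f44, 73d972e, b487521, d78c139, e110116, ede3982} — 6.

0 ahead, 6 behind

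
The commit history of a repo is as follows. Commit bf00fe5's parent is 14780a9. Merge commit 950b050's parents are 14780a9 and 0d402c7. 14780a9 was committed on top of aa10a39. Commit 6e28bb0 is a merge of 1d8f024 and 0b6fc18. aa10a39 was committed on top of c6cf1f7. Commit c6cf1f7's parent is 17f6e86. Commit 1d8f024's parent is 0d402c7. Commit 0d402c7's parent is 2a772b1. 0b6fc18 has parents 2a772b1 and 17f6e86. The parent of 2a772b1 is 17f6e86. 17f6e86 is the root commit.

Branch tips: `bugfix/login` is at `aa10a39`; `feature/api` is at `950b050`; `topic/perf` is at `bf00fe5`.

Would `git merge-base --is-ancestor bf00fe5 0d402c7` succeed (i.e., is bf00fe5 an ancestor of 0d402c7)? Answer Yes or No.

No

Ancestors of 0d402c7: {0d402c7, 17f6e86, 2a772b1}.
bf00fe5 is not in that set, so it is not an ancestor of 0d402c7.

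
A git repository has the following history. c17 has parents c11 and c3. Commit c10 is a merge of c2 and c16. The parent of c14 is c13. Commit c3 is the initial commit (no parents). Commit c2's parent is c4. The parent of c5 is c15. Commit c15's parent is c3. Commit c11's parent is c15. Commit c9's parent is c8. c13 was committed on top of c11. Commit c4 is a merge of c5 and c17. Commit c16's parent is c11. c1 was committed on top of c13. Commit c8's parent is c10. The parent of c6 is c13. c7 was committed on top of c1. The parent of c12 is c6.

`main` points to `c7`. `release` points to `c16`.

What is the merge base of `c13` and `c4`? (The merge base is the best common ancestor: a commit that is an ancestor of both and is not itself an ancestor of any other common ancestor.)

c11

Ancestors of c13: {c11, c13, c15, c3}.
Ancestors of c4: {c11, c15, c17, c3, c4, c5}.
Common ancestors: {c11, c15, c3}.
Among these, c11 is not an ancestor of any other common ancestor — it is the merge base.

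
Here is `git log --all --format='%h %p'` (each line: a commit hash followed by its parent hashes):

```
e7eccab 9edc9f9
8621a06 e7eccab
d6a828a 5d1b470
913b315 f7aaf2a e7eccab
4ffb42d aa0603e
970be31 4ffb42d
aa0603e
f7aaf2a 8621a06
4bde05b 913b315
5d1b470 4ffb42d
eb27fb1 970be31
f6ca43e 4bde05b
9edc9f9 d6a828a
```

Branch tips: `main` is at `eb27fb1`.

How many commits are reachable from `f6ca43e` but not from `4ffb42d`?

9

Reachable from f6ca43e: {4bde05b, 4ffb42d, 5d1b470, 8621a06, 913b315, 9edc9f9, aa0603e, d6a828a, e7eccab, f6ca43e, f7aaf2a}.
Reachable from 4ffb42d: {4ffb42d, aa0603e}.
In f6ca43e's history but not 4ffb42d's: {4bde05b, 5d1b470, 8621a06, 913b315, 9edc9f9, d6a828a, e7eccab, f6ca43e, f7aaf2a} — 9 commits.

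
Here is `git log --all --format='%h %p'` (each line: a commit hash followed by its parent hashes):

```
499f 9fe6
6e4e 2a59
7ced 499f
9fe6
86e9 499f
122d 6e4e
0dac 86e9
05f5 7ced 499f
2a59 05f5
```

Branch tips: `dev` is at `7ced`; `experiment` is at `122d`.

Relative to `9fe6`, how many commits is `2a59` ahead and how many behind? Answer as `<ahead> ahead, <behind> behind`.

Reachable from 2a59: {05f5, 2a59, 499f, 7ced, 9fe6}.
Reachable from 9fe6: {9fe6}.
Only in 2a59's history (ahead): {05f5, 2a59, 499f, 7ced} — 4.
Only in 9fe6's history (behind): {} — 0.

4 ahead, 0 behind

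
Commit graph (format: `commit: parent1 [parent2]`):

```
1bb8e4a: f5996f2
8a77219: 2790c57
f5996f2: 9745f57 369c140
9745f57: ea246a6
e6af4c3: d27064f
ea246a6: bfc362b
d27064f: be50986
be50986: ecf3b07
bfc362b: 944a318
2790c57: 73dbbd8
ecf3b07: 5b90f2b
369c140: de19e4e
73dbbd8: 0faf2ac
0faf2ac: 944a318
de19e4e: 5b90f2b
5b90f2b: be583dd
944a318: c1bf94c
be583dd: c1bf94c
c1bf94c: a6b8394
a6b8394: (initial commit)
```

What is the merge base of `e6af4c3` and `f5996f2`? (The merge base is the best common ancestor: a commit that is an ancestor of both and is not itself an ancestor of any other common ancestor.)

5b90f2b

Ancestors of e6af4c3: {5b90f2b, a6b8394, be50986, be583dd, c1bf94c, d27064f, e6af4c3, ecf3b07}.
Ancestors of f5996f2: {369c140, 5b90f2b, 944a318, 9745f57, a6b8394, be583dd, bfc362b, c1bf94c, de19e4e, ea246a6, f5996f2}.
Common ancestors: {5b90f2b, a6b8394, be583dd, c1bf94c}.
Among these, 5b90f2b is not an ancestor of any other common ancestor — it is the merge base.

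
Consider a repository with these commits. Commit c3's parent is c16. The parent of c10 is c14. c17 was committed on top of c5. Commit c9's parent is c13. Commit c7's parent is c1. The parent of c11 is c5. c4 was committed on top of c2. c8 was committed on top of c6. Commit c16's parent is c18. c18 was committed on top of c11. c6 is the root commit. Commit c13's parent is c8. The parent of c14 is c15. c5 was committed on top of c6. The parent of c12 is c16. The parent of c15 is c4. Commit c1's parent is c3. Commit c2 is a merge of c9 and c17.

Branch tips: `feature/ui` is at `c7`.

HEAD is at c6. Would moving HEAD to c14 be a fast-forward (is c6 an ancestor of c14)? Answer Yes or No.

A fast-forward from c6 to c14 is possible iff c6 is an ancestor of c14.
Ancestors of c14: {c13, c14, c15, c17, c2, c4, c5, c6, c8, c9}.
c6 is among them, so fast-forward is possible.

Yes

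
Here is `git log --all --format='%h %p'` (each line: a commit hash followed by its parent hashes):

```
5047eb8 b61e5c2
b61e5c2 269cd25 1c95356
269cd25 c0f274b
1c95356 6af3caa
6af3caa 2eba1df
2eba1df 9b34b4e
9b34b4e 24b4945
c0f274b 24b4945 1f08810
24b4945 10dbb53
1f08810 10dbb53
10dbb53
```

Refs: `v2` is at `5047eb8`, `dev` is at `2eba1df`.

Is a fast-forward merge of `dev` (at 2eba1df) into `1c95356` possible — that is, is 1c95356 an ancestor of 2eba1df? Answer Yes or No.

A fast-forward from 1c95356 to 2eba1df is possible iff 1c95356 is an ancestor of 2eba1df.
Ancestors of 2eba1df: {10dbb53, 24b4945, 2eba1df, 9b34b4e}.
1c95356 is not among them, so fast-forward is not possible.

No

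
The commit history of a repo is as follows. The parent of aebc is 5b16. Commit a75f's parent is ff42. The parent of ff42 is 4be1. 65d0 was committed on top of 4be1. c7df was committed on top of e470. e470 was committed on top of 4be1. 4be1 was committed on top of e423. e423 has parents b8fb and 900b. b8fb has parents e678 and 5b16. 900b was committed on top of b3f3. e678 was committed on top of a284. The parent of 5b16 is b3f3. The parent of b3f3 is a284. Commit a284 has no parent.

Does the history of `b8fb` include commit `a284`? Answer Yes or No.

Yes

Ancestors of b8fb (commits reachable by following parents): {5b16, a284, b3f3, b8fb, e678}.
a284 is in that set, so it is an ancestor of b8fb.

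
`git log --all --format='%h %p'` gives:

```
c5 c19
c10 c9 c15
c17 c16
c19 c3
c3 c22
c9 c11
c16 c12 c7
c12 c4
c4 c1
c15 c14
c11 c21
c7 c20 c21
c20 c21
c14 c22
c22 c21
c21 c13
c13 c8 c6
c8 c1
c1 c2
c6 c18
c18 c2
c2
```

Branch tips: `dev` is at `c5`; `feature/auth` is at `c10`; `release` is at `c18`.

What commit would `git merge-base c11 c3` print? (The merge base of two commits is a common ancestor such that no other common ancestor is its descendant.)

c21

Ancestors of c11: {c1, c11, c13, c18, c2, c21, c6, c8}.
Ancestors of c3: {c1, c13, c18, c2, c21, c22, c3, c6, c8}.
Common ancestors: {c1, c13, c18, c2, c21, c6, c8}.
Among these, c21 is not an ancestor of any other common ancestor — it is the merge base.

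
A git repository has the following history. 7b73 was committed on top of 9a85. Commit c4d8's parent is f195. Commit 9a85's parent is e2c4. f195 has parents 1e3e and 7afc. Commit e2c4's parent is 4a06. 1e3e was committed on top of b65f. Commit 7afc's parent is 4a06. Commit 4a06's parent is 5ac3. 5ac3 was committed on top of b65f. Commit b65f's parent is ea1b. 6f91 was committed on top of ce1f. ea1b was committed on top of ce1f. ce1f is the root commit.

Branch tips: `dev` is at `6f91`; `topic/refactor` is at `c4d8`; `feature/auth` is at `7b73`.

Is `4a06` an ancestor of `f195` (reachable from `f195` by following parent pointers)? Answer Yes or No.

Ancestors of f195 (commits reachable by following parents): {1e3e, 4a06, 5ac3, 7afc, b65f, ce1f, ea1b, f195}.
4a06 is in that set, so it is an ancestor of f195.

Yes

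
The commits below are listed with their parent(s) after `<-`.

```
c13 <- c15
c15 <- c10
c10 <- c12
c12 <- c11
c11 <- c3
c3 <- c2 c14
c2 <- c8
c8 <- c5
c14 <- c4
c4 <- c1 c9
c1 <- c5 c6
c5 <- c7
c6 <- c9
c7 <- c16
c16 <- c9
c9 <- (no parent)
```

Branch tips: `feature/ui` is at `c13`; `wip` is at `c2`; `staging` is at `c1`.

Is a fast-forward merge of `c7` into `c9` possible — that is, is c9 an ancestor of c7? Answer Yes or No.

A fast-forward from c9 to c7 is possible iff c9 is an ancestor of c7.
Ancestors of c7: {c16, c7, c9}.
c9 is among them, so fast-forward is possible.

Yes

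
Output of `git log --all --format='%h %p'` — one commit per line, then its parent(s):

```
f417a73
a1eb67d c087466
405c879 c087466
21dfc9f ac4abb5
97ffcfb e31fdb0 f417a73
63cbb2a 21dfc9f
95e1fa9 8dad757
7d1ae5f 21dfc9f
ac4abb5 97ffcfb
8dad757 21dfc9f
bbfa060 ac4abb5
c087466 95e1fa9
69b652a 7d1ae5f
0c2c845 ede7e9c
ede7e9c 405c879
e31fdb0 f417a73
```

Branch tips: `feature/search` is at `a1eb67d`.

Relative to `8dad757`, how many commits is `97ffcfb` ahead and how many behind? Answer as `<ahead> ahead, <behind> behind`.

Reachable from 97ffcfb: {97ffcfb, e31fdb0, f417a73}.
Reachable from 8dad757: {21dfc9f, 8dad757, 97ffcfb, ac4abb5, e31fdb0, f417a73}.
Only in 97ffcfb's history (ahead): {} — 0.
Only in 8dad757's history (behind): {21dfc9f, 8dad757, ac4abb5} — 3.

0 ahead, 3 behind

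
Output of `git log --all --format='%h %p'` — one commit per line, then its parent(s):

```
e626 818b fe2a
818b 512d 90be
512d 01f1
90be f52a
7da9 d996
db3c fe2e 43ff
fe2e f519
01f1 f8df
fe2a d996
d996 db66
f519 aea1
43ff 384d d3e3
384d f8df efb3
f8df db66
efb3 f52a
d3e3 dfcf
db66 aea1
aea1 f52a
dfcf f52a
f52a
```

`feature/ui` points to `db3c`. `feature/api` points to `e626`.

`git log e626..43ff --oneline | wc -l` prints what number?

Reachable from 43ff: {384d, 43ff, aea1, d3e3, db66, dfcf, efb3, f52a, f8df}.
Reachable from e626: {01f1, 512d, 818b, 90be, aea1, d996, db66, e626, f52a, f8df, fe2a}.
In 43ff's history but not e626's: {384d, 43ff, d3e3, dfcf, efb3} — 5 commits.

5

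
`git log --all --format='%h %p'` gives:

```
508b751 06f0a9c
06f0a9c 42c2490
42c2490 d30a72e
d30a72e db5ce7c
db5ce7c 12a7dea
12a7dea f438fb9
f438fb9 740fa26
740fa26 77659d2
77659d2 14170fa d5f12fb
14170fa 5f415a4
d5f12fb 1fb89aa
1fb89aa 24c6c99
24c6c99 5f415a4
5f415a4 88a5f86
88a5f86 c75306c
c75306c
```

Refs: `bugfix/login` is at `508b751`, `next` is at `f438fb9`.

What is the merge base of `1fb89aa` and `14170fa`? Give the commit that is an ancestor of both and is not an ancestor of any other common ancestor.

Ancestors of 1fb89aa: {1fb89aa, 24c6c99, 5f415a4, 88a5f86, c75306c}.
Ancestors of 14170fa: {14170fa, 5f415a4, 88a5f86, c75306c}.
Common ancestors: {5f415a4, 88a5f86, c75306c}.
Among these, 5f415a4 is not an ancestor of any other common ancestor — it is the merge base.

5f415a4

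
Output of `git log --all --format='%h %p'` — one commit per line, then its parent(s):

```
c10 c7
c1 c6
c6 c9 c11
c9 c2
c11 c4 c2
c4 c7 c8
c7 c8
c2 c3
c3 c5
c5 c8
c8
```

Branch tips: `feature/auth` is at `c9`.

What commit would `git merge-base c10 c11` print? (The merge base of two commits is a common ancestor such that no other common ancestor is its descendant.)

Ancestors of c10: {c10, c7, c8}.
Ancestors of c11: {c11, c2, c3, c4, c5, c7, c8}.
Common ancestors: {c7, c8}.
Among these, c7 is not an ancestor of any other common ancestor — it is the merge base.

c7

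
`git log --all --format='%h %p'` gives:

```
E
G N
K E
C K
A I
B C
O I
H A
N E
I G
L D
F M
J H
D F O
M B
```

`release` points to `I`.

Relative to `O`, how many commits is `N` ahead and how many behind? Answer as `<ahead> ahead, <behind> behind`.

0 ahead, 3 behind

Reachable from N: {E, N}.
Reachable from O: {E, G, I, N, O}.
Only in N's history (ahead): {} — 0.
Only in O's history (behind): {G, I, O} — 3.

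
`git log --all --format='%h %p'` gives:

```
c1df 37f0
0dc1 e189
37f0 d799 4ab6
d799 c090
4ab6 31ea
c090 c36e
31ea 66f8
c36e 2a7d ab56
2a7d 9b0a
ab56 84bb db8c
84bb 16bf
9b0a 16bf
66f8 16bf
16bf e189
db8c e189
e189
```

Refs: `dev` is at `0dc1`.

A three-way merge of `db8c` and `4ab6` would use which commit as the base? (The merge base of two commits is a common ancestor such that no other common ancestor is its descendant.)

Ancestors of db8c: {db8c, e189}.
Ancestors of 4ab6: {16bf, 31ea, 4ab6, 66f8, e189}.
Common ancestors: {e189}.
The only common ancestor is e189, so it is the merge base.

e189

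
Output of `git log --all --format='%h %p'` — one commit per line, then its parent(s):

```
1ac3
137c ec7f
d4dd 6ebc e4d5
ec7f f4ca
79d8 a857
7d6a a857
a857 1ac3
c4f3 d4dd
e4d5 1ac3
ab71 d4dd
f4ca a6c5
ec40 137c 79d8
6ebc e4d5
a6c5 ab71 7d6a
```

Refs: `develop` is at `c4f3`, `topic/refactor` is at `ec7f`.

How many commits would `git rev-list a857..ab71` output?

4

Reachable from ab71: {1ac3, 6ebc, ab71, d4dd, e4d5}.
Reachable from a857: {1ac3, a857}.
In ab71's history but not a857's: {6ebc, ab71, d4dd, e4d5} — 4 commits.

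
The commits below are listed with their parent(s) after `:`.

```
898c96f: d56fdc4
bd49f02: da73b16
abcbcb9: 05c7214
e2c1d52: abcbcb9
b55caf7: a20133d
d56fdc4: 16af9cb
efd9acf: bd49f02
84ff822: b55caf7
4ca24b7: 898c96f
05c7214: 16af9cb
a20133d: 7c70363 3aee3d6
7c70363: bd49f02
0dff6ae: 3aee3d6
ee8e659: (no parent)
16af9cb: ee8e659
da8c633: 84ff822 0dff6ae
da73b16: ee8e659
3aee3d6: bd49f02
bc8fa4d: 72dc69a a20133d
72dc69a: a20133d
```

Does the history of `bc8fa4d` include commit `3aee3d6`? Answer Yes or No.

Ancestors of bc8fa4d (commits reachable by following parents): {3aee3d6, 72dc69a, 7c70363, a20133d, bc8fa4d, bd49f02, da73b16, ee8e659}.
3aee3d6 is in that set, so it is an ancestor of bc8fa4d.

Yes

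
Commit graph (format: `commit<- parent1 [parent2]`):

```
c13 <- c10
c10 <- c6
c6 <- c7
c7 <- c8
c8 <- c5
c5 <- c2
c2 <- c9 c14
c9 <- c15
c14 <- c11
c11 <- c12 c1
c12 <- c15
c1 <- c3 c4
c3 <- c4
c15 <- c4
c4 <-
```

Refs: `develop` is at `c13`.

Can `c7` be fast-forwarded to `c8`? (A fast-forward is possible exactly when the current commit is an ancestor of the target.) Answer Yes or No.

No

A fast-forward from c7 to c8 is possible iff c7 is an ancestor of c8.
Ancestors of c8: {c1, c11, c12, c14, c15, c2, c3, c4, c5, c8, c9}.
c7 is not among them, so fast-forward is not possible.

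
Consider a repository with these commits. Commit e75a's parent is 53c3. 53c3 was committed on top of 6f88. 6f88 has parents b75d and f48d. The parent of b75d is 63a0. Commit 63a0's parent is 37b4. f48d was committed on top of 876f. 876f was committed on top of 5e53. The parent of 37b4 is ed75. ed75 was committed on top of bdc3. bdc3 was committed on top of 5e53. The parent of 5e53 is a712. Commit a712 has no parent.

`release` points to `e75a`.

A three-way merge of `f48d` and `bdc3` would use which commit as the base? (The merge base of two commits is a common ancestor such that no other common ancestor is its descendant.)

Ancestors of f48d: {5e53, 876f, a712, f48d}.
Ancestors of bdc3: {5e53, a712, bdc3}.
Common ancestors: {5e53, a712}.
Among these, 5e53 is not an ancestor of any other common ancestor — it is the merge base.

5e53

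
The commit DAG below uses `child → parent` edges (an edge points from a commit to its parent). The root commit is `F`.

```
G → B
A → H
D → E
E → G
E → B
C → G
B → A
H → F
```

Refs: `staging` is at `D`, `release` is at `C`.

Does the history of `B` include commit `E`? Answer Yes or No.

No

Ancestors of B: {A, B, F, H}.
E is not in that set, so it is not an ancestor of B.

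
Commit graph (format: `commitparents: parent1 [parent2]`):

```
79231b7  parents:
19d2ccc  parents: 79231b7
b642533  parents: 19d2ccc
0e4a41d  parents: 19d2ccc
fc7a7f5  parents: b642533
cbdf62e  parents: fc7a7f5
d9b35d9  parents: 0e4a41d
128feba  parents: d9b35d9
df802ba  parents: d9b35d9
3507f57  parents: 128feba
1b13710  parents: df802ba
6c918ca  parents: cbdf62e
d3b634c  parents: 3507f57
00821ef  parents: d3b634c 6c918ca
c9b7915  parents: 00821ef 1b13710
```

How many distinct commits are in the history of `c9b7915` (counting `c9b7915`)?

15

Walking parent pointers from c9b7915: reachable set = {00821ef, 0e4a41d, 128feba, 19d2ccc, 1b13710, 3507f57, 6c918ca, 79231b7, b642533, c9b7915, cbdf62e, d3b634c, d9b35d9, df802ba, fc7a7f5}.
That is 15 commits.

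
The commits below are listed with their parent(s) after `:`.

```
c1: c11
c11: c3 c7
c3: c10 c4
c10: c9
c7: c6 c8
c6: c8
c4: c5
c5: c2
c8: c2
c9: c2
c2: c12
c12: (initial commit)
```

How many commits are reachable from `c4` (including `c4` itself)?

Walking parent pointers from c4: reachable set = {c12, c2, c4, c5}.
That is 4 commits.

4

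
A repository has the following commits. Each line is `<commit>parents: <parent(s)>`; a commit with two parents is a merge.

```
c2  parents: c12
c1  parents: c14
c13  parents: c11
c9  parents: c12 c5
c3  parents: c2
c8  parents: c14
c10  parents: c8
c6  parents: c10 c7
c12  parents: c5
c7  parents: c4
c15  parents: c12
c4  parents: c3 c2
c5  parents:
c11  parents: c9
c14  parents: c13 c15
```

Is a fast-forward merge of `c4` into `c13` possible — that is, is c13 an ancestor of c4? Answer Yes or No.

No

A fast-forward from c13 to c4 is possible iff c13 is an ancestor of c4.
Ancestors of c4: {c12, c2, c3, c4, c5}.
c13 is not among them, so fast-forward is not possible.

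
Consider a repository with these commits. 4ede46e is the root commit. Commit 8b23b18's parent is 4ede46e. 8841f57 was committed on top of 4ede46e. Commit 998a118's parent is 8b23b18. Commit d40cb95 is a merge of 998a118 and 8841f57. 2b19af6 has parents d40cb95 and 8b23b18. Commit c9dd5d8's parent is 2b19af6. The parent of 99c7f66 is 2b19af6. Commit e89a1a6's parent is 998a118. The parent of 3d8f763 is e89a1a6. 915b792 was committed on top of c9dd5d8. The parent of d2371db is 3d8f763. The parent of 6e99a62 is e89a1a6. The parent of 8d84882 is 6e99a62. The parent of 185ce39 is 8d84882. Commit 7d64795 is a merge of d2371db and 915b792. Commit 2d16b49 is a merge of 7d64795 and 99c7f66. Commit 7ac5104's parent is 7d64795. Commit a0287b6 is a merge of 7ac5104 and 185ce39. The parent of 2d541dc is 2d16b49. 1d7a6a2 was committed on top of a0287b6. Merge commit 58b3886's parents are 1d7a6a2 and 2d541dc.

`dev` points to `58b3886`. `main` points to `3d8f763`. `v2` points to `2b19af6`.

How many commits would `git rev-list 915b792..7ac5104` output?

Reachable from 7ac5104: {2b19af6, 3d8f763, 4ede46e, 7ac5104, 7d64795, 8841f57, 8b23b18, 915b792, 998a118, c9dd5d8, d2371db, d40cb95, e89a1a6}.
Reachable from 915b792: {2b19af6, 4ede46e, 8841f57, 8b23b18, 915b792, 998a118, c9dd5d8, d40cb95}.
In 7ac5104's history but not 915b792's: {3d8f763, 7ac5104, 7d64795, d2371db, e89a1a6} — 5 commits.

5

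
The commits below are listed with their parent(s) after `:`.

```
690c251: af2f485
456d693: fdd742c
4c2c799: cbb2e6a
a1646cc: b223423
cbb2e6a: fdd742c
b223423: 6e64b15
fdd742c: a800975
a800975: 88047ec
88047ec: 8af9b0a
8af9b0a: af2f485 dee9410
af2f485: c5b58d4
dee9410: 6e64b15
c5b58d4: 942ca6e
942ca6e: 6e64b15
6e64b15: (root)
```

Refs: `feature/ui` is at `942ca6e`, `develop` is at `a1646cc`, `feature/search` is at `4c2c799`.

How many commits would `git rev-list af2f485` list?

4

Walking parent pointers from af2f485: reachable set = {6e64b15, 942ca6e, af2f485, c5b58d4}.
That is 4 commits.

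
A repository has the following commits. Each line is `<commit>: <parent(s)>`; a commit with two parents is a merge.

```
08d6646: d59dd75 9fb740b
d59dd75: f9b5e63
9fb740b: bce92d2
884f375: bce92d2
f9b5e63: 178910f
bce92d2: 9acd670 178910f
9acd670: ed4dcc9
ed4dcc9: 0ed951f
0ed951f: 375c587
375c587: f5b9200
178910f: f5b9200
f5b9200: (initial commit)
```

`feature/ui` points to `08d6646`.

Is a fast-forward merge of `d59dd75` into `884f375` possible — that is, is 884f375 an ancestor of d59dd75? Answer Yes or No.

No

A fast-forward from 884f375 to d59dd75 is possible iff 884f375 is an ancestor of d59dd75.
Ancestors of d59dd75: {178910f, d59dd75, f5b9200, f9b5e63}.
884f375 is not among them, so fast-forward is not possible.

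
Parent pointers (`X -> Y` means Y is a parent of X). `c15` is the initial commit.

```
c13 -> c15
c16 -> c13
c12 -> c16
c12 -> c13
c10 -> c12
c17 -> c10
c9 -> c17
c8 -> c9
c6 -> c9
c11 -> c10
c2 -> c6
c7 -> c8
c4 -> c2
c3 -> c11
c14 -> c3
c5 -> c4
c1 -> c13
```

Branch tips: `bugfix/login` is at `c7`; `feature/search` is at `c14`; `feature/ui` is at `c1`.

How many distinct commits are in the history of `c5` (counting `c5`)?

Walking parent pointers from c5: reachable set = {c10, c12, c13, c15, c16, c17, c2, c4, c5, c6, c9}.
That is 11 commits.

11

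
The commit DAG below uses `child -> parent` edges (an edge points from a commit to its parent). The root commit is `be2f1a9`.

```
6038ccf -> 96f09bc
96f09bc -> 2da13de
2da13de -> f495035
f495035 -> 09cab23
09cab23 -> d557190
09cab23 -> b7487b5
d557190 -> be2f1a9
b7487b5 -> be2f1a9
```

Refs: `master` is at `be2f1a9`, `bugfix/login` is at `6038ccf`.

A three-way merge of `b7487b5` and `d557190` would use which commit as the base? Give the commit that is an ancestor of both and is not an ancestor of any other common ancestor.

Ancestors of b7487b5: {b7487b5, be2f1a9}.
Ancestors of d557190: {be2f1a9, d557190}.
Common ancestors: {be2f1a9}.
The only common ancestor is be2f1a9, so it is the merge base.

be2f1a9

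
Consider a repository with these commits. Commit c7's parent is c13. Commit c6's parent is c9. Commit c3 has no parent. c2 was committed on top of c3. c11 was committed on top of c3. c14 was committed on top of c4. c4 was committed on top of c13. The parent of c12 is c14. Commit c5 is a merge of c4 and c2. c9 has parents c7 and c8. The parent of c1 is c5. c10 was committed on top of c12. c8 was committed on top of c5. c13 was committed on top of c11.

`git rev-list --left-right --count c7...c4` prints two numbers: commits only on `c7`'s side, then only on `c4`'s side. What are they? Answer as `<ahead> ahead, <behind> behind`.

1 ahead, 1 behind

Reachable from c7: {c11, c13, c3, c7}.
Reachable from c4: {c11, c13, c3, c4}.
Only in c7's history (ahead): {c7} — 1.
Only in c4's history (behind): {c4} — 1.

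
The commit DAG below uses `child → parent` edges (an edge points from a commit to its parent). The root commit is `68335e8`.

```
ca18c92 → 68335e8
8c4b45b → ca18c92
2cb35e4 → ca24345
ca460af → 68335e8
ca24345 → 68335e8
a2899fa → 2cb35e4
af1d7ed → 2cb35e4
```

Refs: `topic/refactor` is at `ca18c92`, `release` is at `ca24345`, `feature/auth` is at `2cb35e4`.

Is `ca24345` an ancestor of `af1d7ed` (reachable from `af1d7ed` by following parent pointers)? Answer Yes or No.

Yes

Ancestors of af1d7ed (commits reachable by following parents): {2cb35e4, 68335e8, af1d7ed, ca24345}.
ca24345 is in that set, so it is an ancestor of af1d7ed.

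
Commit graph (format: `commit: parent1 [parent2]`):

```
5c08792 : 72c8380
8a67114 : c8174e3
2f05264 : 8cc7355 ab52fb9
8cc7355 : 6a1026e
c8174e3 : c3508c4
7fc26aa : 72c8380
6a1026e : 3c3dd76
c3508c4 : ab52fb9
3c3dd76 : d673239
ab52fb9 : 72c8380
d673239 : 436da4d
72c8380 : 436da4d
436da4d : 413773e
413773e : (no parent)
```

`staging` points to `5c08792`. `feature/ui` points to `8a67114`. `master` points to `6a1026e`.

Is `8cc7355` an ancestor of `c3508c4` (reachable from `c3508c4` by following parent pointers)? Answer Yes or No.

No

Ancestors of c3508c4: {413773e, 436da4d, 72c8380, ab52fb9, c3508c4}.
8cc7355 is not in that set, so it is not an ancestor of c3508c4.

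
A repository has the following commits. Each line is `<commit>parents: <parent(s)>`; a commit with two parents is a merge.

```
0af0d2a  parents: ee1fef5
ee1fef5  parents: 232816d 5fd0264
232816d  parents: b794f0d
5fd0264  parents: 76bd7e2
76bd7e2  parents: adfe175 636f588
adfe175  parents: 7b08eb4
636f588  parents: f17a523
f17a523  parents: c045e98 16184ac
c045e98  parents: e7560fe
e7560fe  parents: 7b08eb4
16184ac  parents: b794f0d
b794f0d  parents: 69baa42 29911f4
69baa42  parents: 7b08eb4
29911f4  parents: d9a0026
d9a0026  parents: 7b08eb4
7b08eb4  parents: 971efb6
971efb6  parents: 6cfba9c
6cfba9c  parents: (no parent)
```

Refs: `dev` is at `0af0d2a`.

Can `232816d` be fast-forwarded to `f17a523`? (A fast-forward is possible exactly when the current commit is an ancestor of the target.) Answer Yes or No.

No

A fast-forward from 232816d to f17a523 is possible iff 232816d is an ancestor of f17a523.
Ancestors of f17a523: {16184ac, 29911f4, 69baa42, 6cfba9c, 7b08eb4, 971efb6, b794f0d, c045e98, d9a0026, e7560fe, f17a523}.
232816d is not among them, so fast-forward is not possible.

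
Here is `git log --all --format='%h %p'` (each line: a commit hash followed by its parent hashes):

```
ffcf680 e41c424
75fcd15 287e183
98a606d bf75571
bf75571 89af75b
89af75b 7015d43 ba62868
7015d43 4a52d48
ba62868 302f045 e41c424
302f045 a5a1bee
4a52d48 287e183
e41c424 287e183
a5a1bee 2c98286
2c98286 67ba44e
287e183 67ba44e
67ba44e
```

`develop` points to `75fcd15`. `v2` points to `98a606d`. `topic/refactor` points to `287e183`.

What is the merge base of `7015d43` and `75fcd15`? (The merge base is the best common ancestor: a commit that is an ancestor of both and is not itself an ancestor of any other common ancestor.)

Ancestors of 7015d43: {287e183, 4a52d48, 67ba44e, 7015d43}.
Ancestors of 75fcd15: {287e183, 67ba44e, 75fcd15}.
Common ancestors: {287e183, 67ba44e}.
Among these, 287e183 is not an ancestor of any other common ancestor — it is the merge base.

287e183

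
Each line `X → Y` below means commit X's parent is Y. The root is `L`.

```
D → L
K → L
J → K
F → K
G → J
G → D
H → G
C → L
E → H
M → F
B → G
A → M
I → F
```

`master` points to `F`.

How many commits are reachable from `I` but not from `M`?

1

Reachable from I: {F, I, K, L}.
Reachable from M: {F, K, L, M}.
In I's history but not M's: {I} — 1 commit.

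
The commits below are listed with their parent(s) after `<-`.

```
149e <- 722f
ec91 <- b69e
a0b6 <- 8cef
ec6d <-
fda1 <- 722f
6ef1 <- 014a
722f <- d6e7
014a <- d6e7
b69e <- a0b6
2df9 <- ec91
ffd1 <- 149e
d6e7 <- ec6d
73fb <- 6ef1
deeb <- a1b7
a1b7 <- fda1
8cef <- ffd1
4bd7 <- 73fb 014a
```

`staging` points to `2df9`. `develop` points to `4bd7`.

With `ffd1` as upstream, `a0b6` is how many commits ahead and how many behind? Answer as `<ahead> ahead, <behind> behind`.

Reachable from a0b6: {149e, 722f, 8cef, a0b6, d6e7, ec6d, ffd1}.
Reachable from ffd1: {149e, 722f, d6e7, ec6d, ffd1}.
Only in a0b6's history (ahead): {8cef, a0b6} — 2.
Only in ffd1's history (behind): {} — 0.

2 ahead, 0 behind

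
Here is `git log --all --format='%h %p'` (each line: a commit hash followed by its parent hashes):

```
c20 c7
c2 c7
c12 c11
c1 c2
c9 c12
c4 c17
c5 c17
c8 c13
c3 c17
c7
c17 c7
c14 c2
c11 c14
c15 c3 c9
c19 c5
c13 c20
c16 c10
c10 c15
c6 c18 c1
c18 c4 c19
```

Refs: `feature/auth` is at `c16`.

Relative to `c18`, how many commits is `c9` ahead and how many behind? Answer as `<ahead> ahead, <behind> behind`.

Reachable from c9: {c11, c12, c14, c2, c7, c9}.
Reachable from c18: {c17, c18, c19, c4, c5, c7}.
Only in c9's history (ahead): {c11, c12, c14, c2, c9} — 5.
Only in c18's history (behind): {c17, c18, c19, c4, c5} — 5.

5 ahead, 5 behind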